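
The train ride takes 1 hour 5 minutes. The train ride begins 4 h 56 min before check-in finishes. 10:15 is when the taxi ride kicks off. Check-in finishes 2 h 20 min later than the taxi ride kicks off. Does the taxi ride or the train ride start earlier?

Check-in ends at 10:15 + 140 min = 12:35.
The train ride starts at 12:35 − 296 min = 07:39.
The taxi ride starts at 10:15 and the train ride starts at 07:39, so the train ride is first.

the train ride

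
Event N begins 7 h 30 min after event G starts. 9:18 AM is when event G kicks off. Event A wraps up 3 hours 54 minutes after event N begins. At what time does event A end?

Event N starts at 9:18 AM + 450 min = 4:48 PM.
Event A ends at 4:48 PM + 234 min = 8:42 PM.

8:42 PM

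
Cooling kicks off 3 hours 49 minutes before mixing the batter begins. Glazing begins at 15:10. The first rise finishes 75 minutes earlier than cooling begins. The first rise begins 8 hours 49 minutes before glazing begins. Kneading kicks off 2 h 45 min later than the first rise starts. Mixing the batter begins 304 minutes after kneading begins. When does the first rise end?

The first rise starts at 15:10 − 529 min = 06:21.
Kneading starts at 06:21 + 165 min = 09:06.
Mixing the batter starts at 09:06 + 304 min = 14:10.
Cooling starts at 14:10 − 229 min = 10:21.
The first rise ends at 10:21 − 75 min = 09:06.

09:06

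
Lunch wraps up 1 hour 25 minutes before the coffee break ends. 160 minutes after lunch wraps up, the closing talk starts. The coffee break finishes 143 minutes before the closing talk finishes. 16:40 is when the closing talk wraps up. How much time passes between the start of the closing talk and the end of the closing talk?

68 minutes

The coffee break ends at 16:40 − 143 min = 14:17.
Lunch ends at 14:17 − 85 min = 12:52.
The closing talk starts at 12:52 + 160 min = 15:32.
From 15:32 to 16:40 is 68 minutes.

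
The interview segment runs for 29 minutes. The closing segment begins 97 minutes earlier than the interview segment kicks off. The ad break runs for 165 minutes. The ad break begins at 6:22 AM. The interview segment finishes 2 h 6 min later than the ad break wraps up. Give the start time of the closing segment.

9:07 AM

The ad break ends at 6:22 AM + 165 min = 9:07 AM.
The interview segment ends at 9:07 AM + 126 min = 11:13 AM.
The interview segment starts at 11:13 AM − 29 min = 10:44 AM.
The closing segment starts at 10:44 AM − 97 min = 9:07 AM.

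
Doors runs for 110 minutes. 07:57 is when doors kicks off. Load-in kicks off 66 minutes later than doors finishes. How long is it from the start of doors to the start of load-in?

176 minutes

Doors ends at 07:57 + 110 min = 09:47.
Load-in starts at 09:47 + 66 min = 10:53.
From 07:57 to 10:53 is 176 minutes.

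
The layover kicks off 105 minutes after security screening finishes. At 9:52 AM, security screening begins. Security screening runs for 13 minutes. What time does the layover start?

Security screening ends at 9:52 AM + 13 min = 10:05 AM.
The layover starts at 10:05 AM + 105 min = 11:50 AM.

11:50 AM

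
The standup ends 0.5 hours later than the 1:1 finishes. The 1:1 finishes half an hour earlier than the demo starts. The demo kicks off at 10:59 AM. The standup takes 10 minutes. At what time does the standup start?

The 1:1 ends at 10:59 AM − 30 min = 10:29 AM.
The standup ends at 10:29 AM + 30 min = 10:59 AM.
The standup starts at 10:59 AM − 10 min = 10:49 AM.

10:49 AM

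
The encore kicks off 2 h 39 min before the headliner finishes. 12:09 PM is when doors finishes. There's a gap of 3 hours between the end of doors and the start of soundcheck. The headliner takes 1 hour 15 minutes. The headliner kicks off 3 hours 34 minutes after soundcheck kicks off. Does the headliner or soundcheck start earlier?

soundcheck

Soundcheck starts at 12:09 PM + 180 min = 3:09 PM.
The headliner starts at 3:09 PM + 214 min = 6:43 PM.
The headliner starts at 6:43 PM and soundcheck starts at 3:09 PM, so soundcheck is first.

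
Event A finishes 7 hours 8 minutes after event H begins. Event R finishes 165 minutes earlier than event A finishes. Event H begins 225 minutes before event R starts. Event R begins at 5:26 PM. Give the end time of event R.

6:04 PM

Event H starts at 5:26 PM − 225 min = 1:41 PM.
Event A ends at 1:41 PM + 428 min = 8:49 PM.
Event R ends at 8:49 PM − 165 min = 6:04 PM.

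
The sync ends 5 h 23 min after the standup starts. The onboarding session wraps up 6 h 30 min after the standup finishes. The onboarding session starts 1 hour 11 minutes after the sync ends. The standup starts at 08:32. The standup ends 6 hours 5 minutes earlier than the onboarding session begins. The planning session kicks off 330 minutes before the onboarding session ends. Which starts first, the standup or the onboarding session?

The sync ends at 08:32 + 323 min = 13:55.
The onboarding session starts at 13:55 + 71 min = 15:06.
The standup starts at 08:32 and the onboarding session starts at 15:06, so the standup is first.

the standup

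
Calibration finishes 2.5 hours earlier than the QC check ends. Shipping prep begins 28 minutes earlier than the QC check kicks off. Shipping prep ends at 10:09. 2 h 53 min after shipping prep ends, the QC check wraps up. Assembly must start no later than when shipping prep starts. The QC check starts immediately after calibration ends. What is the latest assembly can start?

10:04

The QC check ends at 10:09 + 173 min = 13:02.
Calibration ends at 13:02 − 150 min = 10:32.
So the QC check starts at 10:32.
Shipping prep starts at 10:32 − 28 min = 10:04.
Assembly is bounded by shipping prep, so the latest it can start is 10:04.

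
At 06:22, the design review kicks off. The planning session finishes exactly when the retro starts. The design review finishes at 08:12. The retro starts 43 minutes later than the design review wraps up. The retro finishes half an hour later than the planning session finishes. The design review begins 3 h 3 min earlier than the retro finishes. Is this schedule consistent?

The retro starts at 08:12 + 43 min = 08:55.
So the planning session ends at 08:55.
The retro ends at 08:55 + 30 min = 09:25.
The design review starts at 09:25 − 183 min = 06:22.
That matches the stated 06:22, so the schedule is consistent.

Yes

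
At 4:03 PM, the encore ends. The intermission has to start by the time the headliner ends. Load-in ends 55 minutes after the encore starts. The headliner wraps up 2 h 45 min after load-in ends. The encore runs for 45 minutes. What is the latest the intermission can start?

The encore starts at 4:03 PM − 45 min = 3:18 PM.
Load-in ends at 3:18 PM + 55 min = 4:13 PM.
The headliner ends at 4:13 PM + 165 min = 6:58 PM.
The intermission is bounded by the headliner, so the latest it can start is 6:58 PM.

6:58 PM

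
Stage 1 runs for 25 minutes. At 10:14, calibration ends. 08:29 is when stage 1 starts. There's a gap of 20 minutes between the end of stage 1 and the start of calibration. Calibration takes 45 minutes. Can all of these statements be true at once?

No

Stage 1 ends at 08:29 + 25 min = 08:54.
Calibration starts at 08:54 + 20 min = 09:14.
Calibration ends at 09:14 + 45 min = 09:59.
But calibration is also said to end at 10:14 — a 15-minute conflict.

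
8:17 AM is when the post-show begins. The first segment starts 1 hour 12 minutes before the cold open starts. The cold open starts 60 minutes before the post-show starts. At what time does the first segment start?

The cold open starts at 8:17 AM − 60 min = 7:17 AM.
The first segment starts at 7:17 AM − 72 min = 6:05 AM.

6:05 AM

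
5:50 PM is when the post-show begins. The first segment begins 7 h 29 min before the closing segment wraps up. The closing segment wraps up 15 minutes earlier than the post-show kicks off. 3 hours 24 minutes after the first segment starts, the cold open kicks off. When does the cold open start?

The closing segment ends at 5:50 PM − 15 min = 5:35 PM.
The first segment starts at 5:35 PM − 449 min = 10:06 AM.
The cold open starts at 10:06 AM + 204 min = 1:30 PM.

1:30 PM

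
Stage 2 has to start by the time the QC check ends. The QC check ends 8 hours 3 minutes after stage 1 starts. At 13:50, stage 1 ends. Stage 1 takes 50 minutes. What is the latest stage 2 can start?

Stage 1 starts at 13:50 − 50 min = 13:00.
The QC check ends at 13:00 + 483 min = 21:03.
Stage 2 is bounded by the QC check, so the latest it can start is 21:03.

21:03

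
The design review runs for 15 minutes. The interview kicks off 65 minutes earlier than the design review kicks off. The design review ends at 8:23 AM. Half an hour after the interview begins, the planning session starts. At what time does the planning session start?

7:33 AM

The design review starts at 8:23 AM − 15 min = 8:08 AM.
The interview starts at 8:08 AM − 65 min = 7:03 AM.
The planning session starts at 7:03 AM + 30 min = 7:33 AM.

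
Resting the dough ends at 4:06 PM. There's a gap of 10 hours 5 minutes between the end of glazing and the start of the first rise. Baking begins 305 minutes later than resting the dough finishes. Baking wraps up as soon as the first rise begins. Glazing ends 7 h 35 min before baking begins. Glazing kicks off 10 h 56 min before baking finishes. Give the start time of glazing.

Baking starts at 4:06 PM + 305 min = 9:11 PM.
Glazing ends at 9:11 PM − 455 min = 1:36 PM.
The first rise starts at 1:36 PM + 605 min = 11:41 PM.
So baking ends at 11:41 PM.
Glazing starts at 11:41 PM − 656 min = 12:45 PM.

12:45 PM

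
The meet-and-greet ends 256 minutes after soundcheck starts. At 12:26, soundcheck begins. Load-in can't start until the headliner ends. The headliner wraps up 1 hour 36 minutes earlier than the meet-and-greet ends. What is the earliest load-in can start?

The meet-and-greet ends at 12:26 + 256 min = 16:42.
The headliner ends at 16:42 − 96 min = 15:06.
Load-in is bounded by the headliner, so the earliest it can start is 15:06.

15:06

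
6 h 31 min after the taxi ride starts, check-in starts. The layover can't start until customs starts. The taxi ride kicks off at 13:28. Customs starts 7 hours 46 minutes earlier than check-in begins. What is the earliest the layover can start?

12:13

Check-in starts at 13:28 + 391 min = 19:59.
Customs starts at 19:59 − 466 min = 12:13.
The layover is bounded by customs, so the earliest it can start is 12:13.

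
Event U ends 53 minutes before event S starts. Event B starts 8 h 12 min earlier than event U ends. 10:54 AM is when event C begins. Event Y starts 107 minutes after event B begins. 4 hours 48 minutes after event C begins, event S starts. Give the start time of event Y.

Event S starts at 10:54 AM + 288 min = 3:42 PM.
Event U ends at 3:42 PM − 53 min = 2:49 PM.
Event B starts at 2:49 PM − 492 min = 6:37 AM.
Event Y starts at 6:37 AM + 107 min = 8:24 AM.

8:24 AM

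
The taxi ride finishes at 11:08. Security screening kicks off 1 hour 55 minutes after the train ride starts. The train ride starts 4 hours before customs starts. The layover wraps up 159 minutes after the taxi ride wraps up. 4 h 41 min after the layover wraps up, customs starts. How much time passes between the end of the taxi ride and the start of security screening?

The layover ends at 11:08 + 159 min = 13:47.
Customs starts at 13:47 + 281 min = 18:28.
The train ride starts at 18:28 − 240 min = 14:28.
Security screening starts at 14:28 + 115 min = 16:23.
From 11:08 to 16:23 is 5 h 15 min.

5 h 15 min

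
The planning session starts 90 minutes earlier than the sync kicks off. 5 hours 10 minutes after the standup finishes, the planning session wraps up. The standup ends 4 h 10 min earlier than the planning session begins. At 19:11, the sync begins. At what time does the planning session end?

18:41

The planning session starts at 19:11 − 90 min = 17:41.
The standup ends at 17:41 − 250 min = 13:31.
The planning session ends at 13:31 + 310 min = 18:41.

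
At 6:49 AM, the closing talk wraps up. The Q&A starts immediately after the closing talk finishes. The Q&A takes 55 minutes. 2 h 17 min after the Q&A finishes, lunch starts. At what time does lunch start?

The Q&A starts at 6:49 AM.
The Q&A ends at 6:49 AM + 55 min = 7:44 AM.
Lunch starts at 7:44 AM + 137 min = 10:01 AM.

10:01 AM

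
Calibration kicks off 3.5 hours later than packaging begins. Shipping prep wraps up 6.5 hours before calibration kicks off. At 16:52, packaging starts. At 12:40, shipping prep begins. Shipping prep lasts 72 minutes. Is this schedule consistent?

Calibration starts at 16:52 + 210 min = 20:22.
Shipping prep ends at 20:22 − 390 min = 13:52.
Shipping prep starts at 13:52 − 72 min = 12:40.
That matches the stated 12:40, so the schedule is consistent.

Yes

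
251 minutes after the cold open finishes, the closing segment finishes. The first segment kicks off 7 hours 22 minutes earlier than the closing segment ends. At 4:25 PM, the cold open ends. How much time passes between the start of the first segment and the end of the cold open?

The closing segment ends at 4:25 PM + 251 min = 8:36 PM.
The first segment starts at 8:36 PM − 442 min = 1:14 PM.
From 1:14 PM to 4:25 PM is 191 minutes.

191 minutes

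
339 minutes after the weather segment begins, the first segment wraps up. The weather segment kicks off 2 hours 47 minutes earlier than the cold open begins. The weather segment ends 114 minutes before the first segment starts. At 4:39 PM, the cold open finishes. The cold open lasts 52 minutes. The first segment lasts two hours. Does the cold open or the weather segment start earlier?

the weather segment

The cold open starts at 4:39 PM − 52 min = 3:47 PM.
The weather segment starts at 3:47 PM − 167 min = 1:00 PM.
The cold open starts at 3:47 PM and the weather segment starts at 1:00 PM, so the weather segment is first.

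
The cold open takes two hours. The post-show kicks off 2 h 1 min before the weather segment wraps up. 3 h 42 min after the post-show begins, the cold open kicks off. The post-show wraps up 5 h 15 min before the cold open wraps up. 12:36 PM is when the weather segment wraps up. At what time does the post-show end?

11:02 AM

The post-show starts at 12:36 PM − 121 min = 10:35 AM.
The cold open starts at 10:35 AM + 222 min = 2:17 PM.
The cold open ends at 2:17 PM + 120 min = 4:17 PM.
The post-show ends at 4:17 PM − 315 min = 11:02 AM.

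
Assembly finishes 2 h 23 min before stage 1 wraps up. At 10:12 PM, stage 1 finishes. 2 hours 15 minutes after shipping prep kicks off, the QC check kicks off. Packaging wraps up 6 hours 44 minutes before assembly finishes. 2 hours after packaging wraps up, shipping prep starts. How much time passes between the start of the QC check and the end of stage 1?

Assembly ends at 10:12 PM − 143 min = 7:49 PM.
Packaging ends at 7:49 PM − 404 min = 1:05 PM.
Shipping prep starts at 1:05 PM + 120 min = 3:05 PM.
The QC check starts at 3:05 PM + 135 min = 5:20 PM.
From 5:20 PM to 10:12 PM is 4 h 52 min.

4 h 52 min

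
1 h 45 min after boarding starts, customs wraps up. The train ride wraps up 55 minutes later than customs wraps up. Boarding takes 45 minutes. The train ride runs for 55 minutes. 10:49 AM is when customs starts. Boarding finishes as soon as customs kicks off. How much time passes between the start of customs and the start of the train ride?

an hour

Boarding ends at 10:49 AM.
Boarding starts at 10:49 AM − 45 min = 10:04 AM.
Customs ends at 10:04 AM + 105 min = 11:49 AM.
The train ride ends at 11:49 AM + 55 min = 12:44 PM.
The train ride starts at 12:44 PM − 55 min = 11:49 AM.
From 10:49 AM to 11:49 AM is an hour.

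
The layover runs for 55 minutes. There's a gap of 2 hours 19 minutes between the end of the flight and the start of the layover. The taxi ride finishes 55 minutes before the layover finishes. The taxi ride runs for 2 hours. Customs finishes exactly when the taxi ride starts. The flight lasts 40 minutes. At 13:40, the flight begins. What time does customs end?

14:39

The flight ends at 13:40 + 40 min = 14:20.
The layover starts at 14:20 + 139 min = 16:39.
The layover ends at 16:39 + 55 min = 17:34.
The taxi ride ends at 17:34 − 55 min = 16:39.
The taxi ride starts at 16:39 − 120 min = 14:39.
So customs ends at 14:39.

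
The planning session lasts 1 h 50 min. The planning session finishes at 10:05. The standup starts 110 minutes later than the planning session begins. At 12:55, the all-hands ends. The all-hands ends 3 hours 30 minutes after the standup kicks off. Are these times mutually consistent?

The planning session starts at 10:05 − 110 min = 08:15.
The standup starts at 08:15 + 110 min = 10:05.
The all-hands ends at 10:05 + 210 min = 13:35.
But the all-hands is also said to end at 12:55 — a 40-minute conflict.

No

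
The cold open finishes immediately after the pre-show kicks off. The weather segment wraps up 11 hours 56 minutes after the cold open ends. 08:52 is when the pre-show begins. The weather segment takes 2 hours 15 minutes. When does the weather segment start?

The cold open ends at 08:52.
The weather segment ends at 08:52 + 716 min = 20:48.
The weather segment starts at 20:48 − 135 min = 18:33.

18:33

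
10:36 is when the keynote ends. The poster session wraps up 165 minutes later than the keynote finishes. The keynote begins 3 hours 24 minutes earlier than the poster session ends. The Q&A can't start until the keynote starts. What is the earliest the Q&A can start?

09:57

The poster session ends at 10:36 + 165 min = 13:21.
The keynote starts at 13:21 − 204 min = 09:57.
The Q&A is bounded by the keynote, so the earliest it can start is 09:57.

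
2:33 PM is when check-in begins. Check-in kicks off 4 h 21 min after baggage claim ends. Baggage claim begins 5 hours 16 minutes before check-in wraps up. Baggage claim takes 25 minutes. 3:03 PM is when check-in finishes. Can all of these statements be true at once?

Yes

Baggage claim starts at 3:03 PM − 316 min = 9:47 AM.
Baggage claim ends at 9:47 AM + 25 min = 10:12 AM.
Check-in starts at 10:12 AM + 261 min = 2:33 PM.
That matches the stated 2:33 PM, so the schedule is consistent.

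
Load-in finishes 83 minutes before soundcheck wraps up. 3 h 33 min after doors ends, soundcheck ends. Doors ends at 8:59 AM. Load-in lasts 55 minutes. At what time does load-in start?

Soundcheck ends at 8:59 AM + 213 min = 12:32 PM.
Load-in ends at 12:32 PM − 83 min = 11:09 AM.
Load-in starts at 11:09 AM − 55 min = 10:14 AM.

10:14 AM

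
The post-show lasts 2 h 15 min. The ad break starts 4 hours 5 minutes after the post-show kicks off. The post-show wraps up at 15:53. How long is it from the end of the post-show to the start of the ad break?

1 h 50 min

The post-show starts at 15:53 − 135 min = 13:38.
The ad break starts at 13:38 + 245 min = 17:43.
From 15:53 to 17:43 is 1 h 50 min.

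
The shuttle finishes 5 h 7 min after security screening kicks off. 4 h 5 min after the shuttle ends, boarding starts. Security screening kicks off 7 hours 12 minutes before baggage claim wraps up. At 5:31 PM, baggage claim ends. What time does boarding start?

7:31 PM

Security screening starts at 5:31 PM − 432 min = 10:19 AM.
The shuttle ends at 10:19 AM + 307 min = 3:26 PM.
Boarding starts at 3:26 PM + 245 min = 7:31 PM.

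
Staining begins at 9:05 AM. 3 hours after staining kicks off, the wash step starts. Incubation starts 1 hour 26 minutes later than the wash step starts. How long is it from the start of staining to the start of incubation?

4 hours 26 minutes

The wash step starts at 9:05 AM + 180 min = 12:05 PM.
Incubation starts at 12:05 PM + 86 min = 1:31 PM.
From 9:05 AM to 1:31 PM is 4 hours 26 minutes.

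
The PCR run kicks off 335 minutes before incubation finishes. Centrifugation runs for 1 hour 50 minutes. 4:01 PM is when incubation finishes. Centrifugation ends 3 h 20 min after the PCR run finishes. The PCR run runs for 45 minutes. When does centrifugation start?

12:41 PM

The PCR run starts at 4:01 PM − 335 min = 10:26 AM.
The PCR run ends at 10:26 AM + 45 min = 11:11 AM.
Centrifugation ends at 11:11 AM + 200 min = 2:31 PM.
Centrifugation starts at 2:31 PM − 110 min = 12:41 PM.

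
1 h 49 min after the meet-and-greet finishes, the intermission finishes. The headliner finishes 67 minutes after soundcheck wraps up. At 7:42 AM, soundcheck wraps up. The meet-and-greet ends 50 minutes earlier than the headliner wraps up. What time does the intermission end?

9:48 AM

The headliner ends at 7:42 AM + 67 min = 8:49 AM.
The meet-and-greet ends at 8:49 AM − 50 min = 7:59 AM.
The intermission ends at 7:59 AM + 109 min = 9:48 AM.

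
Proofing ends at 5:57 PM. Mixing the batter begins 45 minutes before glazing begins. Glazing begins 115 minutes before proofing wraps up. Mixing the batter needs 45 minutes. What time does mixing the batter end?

Glazing starts at 5:57 PM − 115 min = 4:02 PM.
Mixing the batter starts at 4:02 PM − 45 min = 3:17 PM.
Mixing the batter ends at 3:17 PM + 45 min = 4:02 PM.

4:02 PM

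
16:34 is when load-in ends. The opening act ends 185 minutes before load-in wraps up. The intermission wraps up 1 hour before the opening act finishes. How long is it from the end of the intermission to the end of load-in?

The opening act ends at 16:34 − 185 min = 13:29.
The intermission ends at 13:29 − 60 min = 12:29.
From 12:29 to 16:34 is 4 hours 5 minutes.

4 hours 5 minutes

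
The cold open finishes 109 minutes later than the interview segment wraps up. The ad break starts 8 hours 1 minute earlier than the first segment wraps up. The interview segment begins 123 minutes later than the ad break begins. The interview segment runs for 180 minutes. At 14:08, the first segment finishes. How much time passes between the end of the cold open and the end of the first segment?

1 h 9 min

The ad break starts at 14:08 − 481 min = 06:07.
The interview segment starts at 06:07 + 123 min = 08:10.
The interview segment ends at 08:10 + 180 min = 11:10.
The cold open ends at 11:10 + 109 min = 12:59.
From 12:59 to 14:08 is 1 h 9 min.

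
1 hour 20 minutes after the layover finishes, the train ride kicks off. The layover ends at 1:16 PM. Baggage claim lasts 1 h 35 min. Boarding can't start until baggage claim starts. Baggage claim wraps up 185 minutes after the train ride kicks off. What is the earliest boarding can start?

The train ride starts at 1:16 PM + 80 min = 2:36 PM.
Baggage claim ends at 2:36 PM + 185 min = 5:41 PM.
Baggage claim starts at 5:41 PM − 95 min = 4:06 PM.
Boarding is bounded by baggage claim, so the earliest it can start is 4:06 PM.

4:06 PM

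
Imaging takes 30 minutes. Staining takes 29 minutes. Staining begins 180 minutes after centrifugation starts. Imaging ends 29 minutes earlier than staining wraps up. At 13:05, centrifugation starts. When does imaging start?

15:35

Staining starts at 13:05 + 180 min = 16:05.
Staining ends at 16:05 + 29 min = 16:34.
Imaging ends at 16:34 − 29 min = 16:05.
Imaging starts at 16:05 − 30 min = 15:35.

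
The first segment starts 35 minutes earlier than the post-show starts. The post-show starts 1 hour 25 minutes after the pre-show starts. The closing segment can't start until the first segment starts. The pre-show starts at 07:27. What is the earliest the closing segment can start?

The post-show starts at 07:27 + 85 min = 08:52.
The first segment starts at 08:52 − 35 min = 08:17.
The closing segment is bounded by the first segment, so the earliest it can start is 08:17.

08:17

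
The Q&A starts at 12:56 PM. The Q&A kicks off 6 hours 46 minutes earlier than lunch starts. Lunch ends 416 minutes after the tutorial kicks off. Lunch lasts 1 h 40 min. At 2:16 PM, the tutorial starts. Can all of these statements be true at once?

Lunch ends at 2:16 PM + 416 min = 9:12 PM.
Lunch starts at 9:12 PM − 100 min = 7:32 PM.
The Q&A starts at 7:32 PM − 406 min = 12:46 PM.
But the Q&A is also said to start at 12:56 PM — a 10-minute conflict.

No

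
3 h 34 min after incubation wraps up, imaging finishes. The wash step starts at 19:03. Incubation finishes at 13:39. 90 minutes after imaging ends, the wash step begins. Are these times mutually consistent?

Imaging ends at 13:39 + 214 min = 17:13.
The wash step starts at 17:13 + 90 min = 18:43.
But the wash step is also said to start at 19:03 — a 20-minute conflict.

No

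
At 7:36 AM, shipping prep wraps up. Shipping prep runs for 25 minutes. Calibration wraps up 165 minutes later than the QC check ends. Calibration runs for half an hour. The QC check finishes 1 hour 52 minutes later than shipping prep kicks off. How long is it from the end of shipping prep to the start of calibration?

Shipping prep starts at 7:36 AM − 25 min = 7:11 AM.
The QC check ends at 7:11 AM + 112 min = 9:03 AM.
Calibration ends at 9:03 AM + 165 min = 11:48 AM.
Calibration starts at 11:48 AM − 30 min = 11:18 AM.
From 7:36 AM to 11:18 AM is 3 hours 42 minutes.

3 hours 42 minutes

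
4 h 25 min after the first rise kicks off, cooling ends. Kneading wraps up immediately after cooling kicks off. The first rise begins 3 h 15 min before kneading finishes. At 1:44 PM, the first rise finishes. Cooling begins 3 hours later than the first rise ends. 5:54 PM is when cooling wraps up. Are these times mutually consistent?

Cooling starts at 1:44 PM + 180 min = 4:44 PM.
So kneading ends at 4:44 PM.
The first rise starts at 4:44 PM − 195 min = 1:29 PM.
Cooling ends at 1:29 PM + 265 min = 5:54 PM.
That matches the stated 5:54 PM, so the schedule is consistent.

Yes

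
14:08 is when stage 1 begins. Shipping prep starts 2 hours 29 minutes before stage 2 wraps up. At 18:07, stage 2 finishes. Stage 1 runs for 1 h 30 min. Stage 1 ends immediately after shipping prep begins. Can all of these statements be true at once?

Shipping prep starts at 18:07 − 149 min = 15:38.
So stage 1 ends at 15:38.
Stage 1 starts at 15:38 − 90 min = 14:08.
That matches the stated 14:08, so the schedule is consistent.

Yes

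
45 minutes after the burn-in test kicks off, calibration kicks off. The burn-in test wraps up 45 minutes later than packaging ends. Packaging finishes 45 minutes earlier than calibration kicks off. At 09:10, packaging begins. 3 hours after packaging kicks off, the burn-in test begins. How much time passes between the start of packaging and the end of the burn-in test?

The burn-in test starts at 09:10 + 180 min = 12:10.
Calibration starts at 12:10 + 45 min = 12:55.
Packaging ends at 12:55 − 45 min = 12:10.
The burn-in test ends at 12:10 + 45 min = 12:55.
From 09:10 to 12:55 is 3 hours 45 minutes.

3 hours 45 minutes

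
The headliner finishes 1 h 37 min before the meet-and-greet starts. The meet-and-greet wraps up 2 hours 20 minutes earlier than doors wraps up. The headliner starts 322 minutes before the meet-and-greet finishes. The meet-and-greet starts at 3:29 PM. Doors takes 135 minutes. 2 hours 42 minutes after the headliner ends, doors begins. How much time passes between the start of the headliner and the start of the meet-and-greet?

4 h 22 min

The headliner ends at 3:29 PM − 97 min = 1:52 PM.
Doors starts at 1:52 PM + 162 min = 4:34 PM.
Doors ends at 4:34 PM + 135 min = 6:49 PM.
The meet-and-greet ends at 6:49 PM − 140 min = 4:29 PM.
The headliner starts at 4:29 PM − 322 min = 11:07 AM.
From 11:07 AM to 3:29 PM is 4 h 22 min.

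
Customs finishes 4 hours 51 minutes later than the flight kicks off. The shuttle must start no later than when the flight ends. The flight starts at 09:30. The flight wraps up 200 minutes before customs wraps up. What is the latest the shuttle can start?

Customs ends at 09:30 + 291 min = 14:21.
The flight ends at 14:21 − 200 min = 11:01.
The shuttle is bounded by the flight, so the latest it can start is 11:01.

11:01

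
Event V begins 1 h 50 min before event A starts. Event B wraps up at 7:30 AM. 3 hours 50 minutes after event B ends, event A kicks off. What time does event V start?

9:30 AM

Event A starts at 7:30 AM + 230 min = 11:20 AM.
Event V starts at 11:20 AM − 110 min = 9:30 AM.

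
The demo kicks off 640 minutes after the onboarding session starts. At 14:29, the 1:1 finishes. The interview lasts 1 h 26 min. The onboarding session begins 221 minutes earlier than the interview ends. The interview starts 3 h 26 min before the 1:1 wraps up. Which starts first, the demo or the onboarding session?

The interview starts at 14:29 − 206 min = 11:03.
The interview ends at 11:03 + 86 min = 12:29.
The onboarding session starts at 12:29 − 221 min = 08:48.
The demo starts at 08:48 + 640 min = 19:28.
The demo starts at 19:28 and the onboarding session starts at 08:48, so the onboarding session is first.

the onboarding session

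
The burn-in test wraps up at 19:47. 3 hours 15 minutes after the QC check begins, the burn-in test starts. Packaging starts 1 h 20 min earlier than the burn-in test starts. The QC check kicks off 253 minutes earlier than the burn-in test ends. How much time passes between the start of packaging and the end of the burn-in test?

138 minutes

The QC check starts at 19:47 − 253 min = 15:34.
The burn-in test starts at 15:34 + 195 min = 18:49.
Packaging starts at 18:49 − 80 min = 17:29.
From 17:29 to 19:47 is 138 minutes.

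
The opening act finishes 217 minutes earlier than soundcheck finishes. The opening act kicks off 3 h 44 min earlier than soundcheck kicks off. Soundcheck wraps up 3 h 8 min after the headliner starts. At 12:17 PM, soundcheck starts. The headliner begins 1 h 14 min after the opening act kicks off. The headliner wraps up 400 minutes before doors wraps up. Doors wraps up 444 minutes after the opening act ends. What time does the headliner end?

10:02 AM

The opening act starts at 12:17 PM − 224 min = 8:33 AM.
The headliner starts at 8:33 AM + 74 min = 9:47 AM.
Soundcheck ends at 9:47 AM + 188 min = 12:55 PM.
The opening act ends at 12:55 PM − 217 min = 9:18 AM.
Doors ends at 9:18 AM + 444 min = 4:42 PM.
The headliner ends at 4:42 PM − 400 min = 10:02 AM.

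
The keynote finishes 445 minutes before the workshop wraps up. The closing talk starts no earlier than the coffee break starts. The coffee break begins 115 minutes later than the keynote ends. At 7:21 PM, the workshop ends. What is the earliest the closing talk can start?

The keynote ends at 7:21 PM − 445 min = 11:56 AM.
The coffee break starts at 11:56 AM + 115 min = 1:51 PM.
The closing talk is bounded by the coffee break, so the earliest it can start is 1:51 PM.

1:51 PM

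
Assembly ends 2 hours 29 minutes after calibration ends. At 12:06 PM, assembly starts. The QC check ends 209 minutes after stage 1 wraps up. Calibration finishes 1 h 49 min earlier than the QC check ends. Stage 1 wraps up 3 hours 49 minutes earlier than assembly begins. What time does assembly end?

12:26 PM

Stage 1 ends at 12:06 PM − 229 min = 8:17 AM.
The QC check ends at 8:17 AM + 209 min = 11:46 AM.
Calibration ends at 11:46 AM − 109 min = 9:57 AM.
Assembly ends at 9:57 AM + 149 min = 12:26 PM.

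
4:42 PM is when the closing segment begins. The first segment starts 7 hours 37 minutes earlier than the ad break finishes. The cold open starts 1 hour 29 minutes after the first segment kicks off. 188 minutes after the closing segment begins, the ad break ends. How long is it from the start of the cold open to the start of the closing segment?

180 minutes

The ad break ends at 4:42 PM + 188 min = 7:50 PM.
The first segment starts at 7:50 PM − 457 min = 12:13 PM.
The cold open starts at 12:13 PM + 89 min = 1:42 PM.
From 1:42 PM to 4:42 PM is 180 minutes.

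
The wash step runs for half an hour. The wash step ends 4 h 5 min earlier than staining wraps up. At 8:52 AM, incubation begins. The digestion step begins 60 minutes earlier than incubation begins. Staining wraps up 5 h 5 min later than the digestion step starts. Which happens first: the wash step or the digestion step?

The digestion step starts at 8:52 AM − 60 min = 7:52 AM.
Staining ends at 7:52 AM + 305 min = 12:57 PM.
The wash step ends at 12:57 PM − 245 min = 8:52 AM.
The wash step starts at 8:52 AM − 30 min = 8:22 AM.
The wash step starts at 8:22 AM and the digestion step starts at 7:52 AM, so the digestion step is first.

the digestion step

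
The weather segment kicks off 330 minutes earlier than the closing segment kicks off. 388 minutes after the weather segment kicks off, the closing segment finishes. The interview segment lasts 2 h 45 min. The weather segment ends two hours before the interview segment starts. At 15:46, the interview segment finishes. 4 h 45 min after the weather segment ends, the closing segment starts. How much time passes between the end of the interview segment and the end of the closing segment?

The interview segment starts at 15:46 − 165 min = 13:01.
The weather segment ends at 13:01 − 120 min = 11:01.
The closing segment starts at 11:01 + 285 min = 15:46.
The weather segment starts at 15:46 − 330 min = 10:16.
The closing segment ends at 10:16 + 388 min = 16:44.
From 15:46 to 16:44 is 58 minutes.

58 minutes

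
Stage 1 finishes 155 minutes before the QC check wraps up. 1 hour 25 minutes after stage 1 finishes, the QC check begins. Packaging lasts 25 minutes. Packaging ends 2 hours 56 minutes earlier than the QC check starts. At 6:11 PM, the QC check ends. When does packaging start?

1:40 PM

Stage 1 ends at 6:11 PM − 155 min = 3:36 PM.
The QC check starts at 3:36 PM + 85 min = 5:01 PM.
Packaging ends at 5:01 PM − 176 min = 2:05 PM.
Packaging starts at 2:05 PM − 25 min = 1:40 PM.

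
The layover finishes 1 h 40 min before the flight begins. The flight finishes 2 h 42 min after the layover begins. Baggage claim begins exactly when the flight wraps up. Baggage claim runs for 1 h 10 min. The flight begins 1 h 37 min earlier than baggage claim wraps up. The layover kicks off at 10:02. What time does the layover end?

The flight ends at 10:02 + 162 min = 12:44.
So baggage claim starts at 12:44.
Baggage claim ends at 12:44 + 70 min = 13:54.
The flight starts at 13:54 − 97 min = 12:17.
The layover ends at 12:17 − 100 min = 10:37.

10:37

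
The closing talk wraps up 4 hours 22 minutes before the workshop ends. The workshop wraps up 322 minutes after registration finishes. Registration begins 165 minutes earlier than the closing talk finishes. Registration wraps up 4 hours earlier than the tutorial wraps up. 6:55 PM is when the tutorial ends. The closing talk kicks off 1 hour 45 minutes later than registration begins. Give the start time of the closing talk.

2:55 PM

Registration ends at 6:55 PM − 240 min = 2:55 PM.
The workshop ends at 2:55 PM + 322 min = 8:17 PM.
The closing talk ends at 8:17 PM − 262 min = 3:55 PM.
Registration starts at 3:55 PM − 165 min = 1:10 PM.
The closing talk starts at 1:10 PM + 105 min = 2:55 PM.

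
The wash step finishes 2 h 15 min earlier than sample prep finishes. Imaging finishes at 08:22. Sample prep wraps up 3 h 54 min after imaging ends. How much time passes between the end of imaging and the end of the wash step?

Sample prep ends at 08:22 + 234 min = 12:16.
The wash step ends at 12:16 − 135 min = 10:01.
From 08:22 to 10:01 is 99 minutes.

99 minutes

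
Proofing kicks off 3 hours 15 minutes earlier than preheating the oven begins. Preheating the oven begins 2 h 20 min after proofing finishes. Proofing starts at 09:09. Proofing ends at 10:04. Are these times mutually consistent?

Yes

Preheating the oven starts at 10:04 + 140 min = 12:24.
Proofing starts at 12:24 − 195 min = 09:09.
That matches the stated 09:09, so the schedule is consistent.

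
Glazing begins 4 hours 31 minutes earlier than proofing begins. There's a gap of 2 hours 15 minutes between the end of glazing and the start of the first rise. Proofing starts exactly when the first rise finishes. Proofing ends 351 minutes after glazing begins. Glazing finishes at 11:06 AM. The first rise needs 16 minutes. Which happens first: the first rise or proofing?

the first rise

The first rise starts at 11:06 AM + 135 min = 1:21 PM.
The first rise ends at 1:21 PM + 16 min = 1:37 PM.
So proofing starts at 1:37 PM.
The first rise starts at 1:21 PM and proofing starts at 1:37 PM, so the first rise is first.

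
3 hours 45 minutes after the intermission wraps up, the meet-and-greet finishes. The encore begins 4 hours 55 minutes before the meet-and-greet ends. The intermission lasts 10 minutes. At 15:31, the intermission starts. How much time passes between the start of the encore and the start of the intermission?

60 minutes

The intermission ends at 15:31 + 10 min = 15:41.
The meet-and-greet ends at 15:41 + 225 min = 19:26.
The encore starts at 19:26 − 295 min = 14:31.
From 14:31 to 15:31 is 60 minutes.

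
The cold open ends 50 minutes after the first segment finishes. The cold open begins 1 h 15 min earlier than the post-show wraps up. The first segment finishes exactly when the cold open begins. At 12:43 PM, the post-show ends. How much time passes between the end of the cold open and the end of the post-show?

The cold open starts at 12:43 PM − 75 min = 11:28 AM.
So the first segment ends at 11:28 AM.
The cold open ends at 11:28 AM + 50 min = 12:18 PM.
From 12:18 PM to 12:43 PM is 25 minutes.

25 minutes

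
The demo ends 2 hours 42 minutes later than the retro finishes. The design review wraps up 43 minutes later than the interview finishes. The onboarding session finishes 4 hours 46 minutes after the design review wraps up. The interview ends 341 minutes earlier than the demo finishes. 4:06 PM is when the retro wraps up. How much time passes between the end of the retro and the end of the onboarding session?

The demo ends at 4:06 PM + 162 min = 6:48 PM.
The interview ends at 6:48 PM − 341 min = 1:07 PM.
The design review ends at 1:07 PM + 43 min = 1:50 PM.
The onboarding session ends at 1:50 PM + 286 min = 6:36 PM.
From 4:06 PM to 6:36 PM is 2 h 30 min.

2 h 30 min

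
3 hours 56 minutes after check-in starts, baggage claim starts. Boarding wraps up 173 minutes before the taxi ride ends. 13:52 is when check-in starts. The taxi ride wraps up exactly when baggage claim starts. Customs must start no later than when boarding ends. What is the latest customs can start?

14:55

Baggage claim starts at 13:52 + 236 min = 17:48.
So the taxi ride ends at 17:48.
Boarding ends at 17:48 − 173 min = 14:55.
Customs is bounded by boarding, so the latest it can start is 14:55.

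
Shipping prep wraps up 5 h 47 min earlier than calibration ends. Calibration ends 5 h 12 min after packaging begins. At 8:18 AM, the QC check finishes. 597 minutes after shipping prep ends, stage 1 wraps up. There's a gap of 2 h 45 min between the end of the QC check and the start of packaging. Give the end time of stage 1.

Packaging starts at 8:18 AM + 165 min = 11:03 AM.
Calibration ends at 11:03 AM + 312 min = 4:15 PM.
Shipping prep ends at 4:15 PM − 347 min = 10:28 AM.
Stage 1 ends at 10:28 AM + 597 min = 8:25 PM.

8:25 PM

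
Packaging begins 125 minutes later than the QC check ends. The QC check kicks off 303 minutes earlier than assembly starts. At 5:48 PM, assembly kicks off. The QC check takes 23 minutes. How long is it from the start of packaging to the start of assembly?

The QC check starts at 5:48 PM − 303 min = 12:45 PM.
The QC check ends at 12:45 PM + 23 min = 1:08 PM.
Packaging starts at 1:08 PM + 125 min = 3:13 PM.
From 3:13 PM to 5:48 PM is 2 h 35 min.

2 h 35 min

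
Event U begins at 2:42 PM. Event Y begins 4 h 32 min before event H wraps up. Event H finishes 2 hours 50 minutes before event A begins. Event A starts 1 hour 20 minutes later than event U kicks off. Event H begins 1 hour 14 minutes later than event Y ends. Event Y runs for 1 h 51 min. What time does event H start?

Event A starts at 2:42 PM + 80 min = 4:02 PM.
Event H ends at 4:02 PM − 170 min = 1:12 PM.
Event Y starts at 1:12 PM − 272 min = 8:40 AM.
Event Y ends at 8:40 AM + 111 min = 10:31 AM.
Event H starts at 10:31 AM + 74 min = 11:45 AM.

11:45 AM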